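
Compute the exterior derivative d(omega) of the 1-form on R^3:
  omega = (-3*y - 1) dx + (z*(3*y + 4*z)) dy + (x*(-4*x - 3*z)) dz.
d(omega) = (3) dx ∧ dy + (-8*x - 3*z) dx ∧ dz + (-3*y - 8*z) dy ∧ dz

For a 1-form omega = sum_i f_i dx_i, the exterior derivative is
  d(omega) = sum_{i < j} (∂f_j/∂x_i - ∂f_i/∂x_j) dx_i ∧ dx_j.
  coefficient of dx ∧ dy: ∂f_2/∂x - ∂f_1/∂y = ∂(z*(3*y + 4*z))/∂x - ∂(-3*y - 1)/∂y = 3
  coefficient of dx ∧ dz: ∂f_3/∂x - ∂f_1/∂z = ∂(x*(-4*x - 3*z))/∂x - ∂(-3*y - 1)/∂z = -8*x - 3*z
  coefficient of dy ∧ dz: ∂f_3/∂y - ∂f_2/∂z = ∂(x*(-4*x - 3*z))/∂y - ∂(z*(3*y + 4*z))/∂z = -3*y - 8*z
Assembling: d(omega) = (3) dx ∧ dy + (-8*x - 3*z) dx ∧ dz + (-3*y - 8*z) dy ∧ dz.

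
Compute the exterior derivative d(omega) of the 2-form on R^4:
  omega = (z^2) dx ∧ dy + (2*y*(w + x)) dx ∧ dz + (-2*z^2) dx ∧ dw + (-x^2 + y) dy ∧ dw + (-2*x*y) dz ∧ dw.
d(omega) = (-2*w - 2*x + 2*z) dx ∧ dy ∧ dz + (4*z) dx ∧ dz ∧ dw + (-2*x) dx ∧ dy ∧ dw + (-2*x) dy ∧ dz ∧ dw

For a 2-form omega = sum_{i<j} g_{ij} dx_i ∧ dx_j, the exterior derivative is
  d(omega) = sum_{i<j} d(g_{ij}) ∧ dx_i ∧ dx_j = sum_{i<j, k} (∂g_{ij}/∂x_k) dx_k ∧ dx_i ∧ dx_j.
Expand each term, using dx_k ∧ dx_i ∧ dx_j = sgn(permutation) dx_{(a)} ∧ dx_{(b)} ∧ dx_{(c)} with (a < b < c) sorted:
  d(z^2) includes (∂/∂z)(z^2) dz = (2*z) dz, which multiplied by dx ∧ dy gives (2*z) dx ∧ dy ∧ dz
  d(2*y*(w + x)) includes (∂/∂y)(2*y*(w + x)) dy = (2*w + 2*x) dy, which multiplied by dx ∧ dz gives (-2*w - 2*x) dx ∧ dy ∧ dz
  d(2*y*(w + x)) includes (∂/∂w)(2*y*(w + x)) dw = (2*y) dw, which multiplied by dx ∧ dz gives (2*y) dx ∧ dz ∧ dw
  d(-2*z^2) includes (∂/∂z)(-2*z^2) dz = (-4*z) dz, which multiplied by dx ∧ dw gives (4*z) dx ∧ dz ∧ dw
  d(-x^2 + y) includes (∂/∂x)(-x^2 + y) dx = (-2*x) dx, which multiplied by dy ∧ dw gives (-2*x) dx ∧ dy ∧ dw
  d(-2*x*y) includes (∂/∂x)(-2*x*y) dx = (-2*y) dx, which multiplied by dz ∧ dw gives (-2*y) dx ∧ dz ∧ dw
  d(-2*x*y) includes (∂/∂y)(-2*x*y) dy = (-2*x) dy, which multiplied by dz ∧ dw gives (-2*x) dy ∧ dz ∧ dw
Collecting like 3-forms: d(omega) = (-2*w - 2*x + 2*z) dx ∧ dy ∧ dz + (4*z) dx ∧ dz ∧ dw + (-2*x) dx ∧ dy ∧ dw + (-2*x) dy ∧ dz ∧ dw.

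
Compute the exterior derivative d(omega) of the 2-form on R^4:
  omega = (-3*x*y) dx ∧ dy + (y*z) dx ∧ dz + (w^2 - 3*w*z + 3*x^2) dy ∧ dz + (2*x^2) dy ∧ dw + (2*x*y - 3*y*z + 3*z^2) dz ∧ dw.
d(omega) = (6*x - z) dx ∧ dy ∧ dz + (2*w + 2*x - 6*z) dy ∧ dz ∧ dw + (4*x) dx ∧ dy ∧ dw + (2*y) dx ∧ dz ∧ dw

For a 2-form omega = sum_{i<j} g_{ij} dx_i ∧ dx_j, the exterior derivative is
  d(omega) = sum_{i<j} d(g_{ij}) ∧ dx_i ∧ dx_j = sum_{i<j, k} (∂g_{ij}/∂x_k) dx_k ∧ dx_i ∧ dx_j.
Expand each term, using dx_k ∧ dx_i ∧ dx_j = sgn(permutation) dx_{(a)} ∧ dx_{(b)} ∧ dx_{(c)} with (a < b < c) sorted:
  d(y*z) includes (∂/∂y)(y*z) dy = (z) dy, which multiplied by dx ∧ dz gives (-z) dx ∧ dy ∧ dz
  d(w^2 - 3*w*z + 3*x^2) includes (∂/∂x)(w^2 - 3*w*z + 3*x^2) dx = (6*x) dx, which multiplied by dy ∧ dz gives (6*x) dx ∧ dy ∧ dz
  d(w^2 - 3*w*z + 3*x^2) includes (∂/∂w)(w^2 - 3*w*z + 3*x^2) dw = (2*w - 3*z) dw, which multiplied by dy ∧ dz gives (2*w - 3*z) dy ∧ dz ∧ dw
  d(2*x^2) includes (∂/∂x)(2*x^2) dx = (4*x) dx, which multiplied by dy ∧ dw gives (4*x) dx ∧ dy ∧ dw
  d(2*x*y - 3*y*z + 3*z^2) includes (∂/∂x)(2*x*y - 3*y*z + 3*z^2) dx = (2*y) dx, which multiplied by dz ∧ dw gives (2*y) dx ∧ dz ∧ dw
  d(2*x*y - 3*y*z + 3*z^2) includes (∂/∂y)(2*x*y - 3*y*z + 3*z^2) dy = (2*x - 3*z) dy, which multiplied by dz ∧ dw gives (2*x - 3*z) dy ∧ dz ∧ dw
Collecting like 3-forms: d(omega) = (6*x - z) dx ∧ dy ∧ dz + (2*w + 2*x - 6*z) dy ∧ dz ∧ dw + (4*x) dx ∧ dy ∧ dw + (2*y) dx ∧ dz ∧ dw.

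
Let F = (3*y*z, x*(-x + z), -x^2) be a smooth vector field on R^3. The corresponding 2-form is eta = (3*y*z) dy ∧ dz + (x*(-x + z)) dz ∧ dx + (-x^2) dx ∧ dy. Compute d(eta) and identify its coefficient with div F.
d(eta) = (0) dx ∧ dy ∧ dz; div F = 0

For a 2-form in R^3 of the form above, applying d gives a 3-form with coefficient ∂P/∂x + ∂Q/∂y + ∂R/∂z:
  ∂P/∂x = 0
  ∂Q/∂y = 0
  ∂R/∂z = 0
Sum = 0, which is exactly div F.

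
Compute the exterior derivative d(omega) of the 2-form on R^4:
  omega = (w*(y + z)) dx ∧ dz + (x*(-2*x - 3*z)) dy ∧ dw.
d(omega) = (-w) dx ∧ dy ∧ dz + (y + z) dx ∧ dz ∧ dw + (-4*x - 3*z) dx ∧ dy ∧ dw + (3*x) dy ∧ dz ∧ dw

For a 2-form omega = sum_{i<j} g_{ij} dx_i ∧ dx_j, the exterior derivative is
  d(omega) = sum_{i<j} d(g_{ij}) ∧ dx_i ∧ dx_j = sum_{i<j, k} (∂g_{ij}/∂x_k) dx_k ∧ dx_i ∧ dx_j.
Expand each term, using dx_k ∧ dx_i ∧ dx_j = sgn(permutation) dx_{(a)} ∧ dx_{(b)} ∧ dx_{(c)} with (a < b < c) sorted:
  d(w*(y + z)) includes (∂/∂y)(w*(y + z)) dy = (w) dy, which multiplied by dx ∧ dz gives (-w) dx ∧ dy ∧ dz
  d(w*(y + z)) includes (∂/∂w)(w*(y + z)) dw = (y + z) dw, which multiplied by dx ∧ dz gives (y + z) dx ∧ dz ∧ dw
  d(x*(-2*x - 3*z)) includes (∂/∂x)(x*(-2*x - 3*z)) dx = (-4*x - 3*z) dx, which multiplied by dy ∧ dw gives (-4*x - 3*z) dx ∧ dy ∧ dw
  d(x*(-2*x - 3*z)) includes (∂/∂z)(x*(-2*x - 3*z)) dz = (-3*x) dz, which multiplied by dy ∧ dw gives (3*x) dy ∧ dz ∧ dw
Collecting like 3-forms: d(omega) = (-w) dx ∧ dy ∧ dz + (y + z) dx ∧ dz ∧ dw + (-4*x - 3*z) dx ∧ dy ∧ dw + (3*x) dy ∧ dz ∧ dw.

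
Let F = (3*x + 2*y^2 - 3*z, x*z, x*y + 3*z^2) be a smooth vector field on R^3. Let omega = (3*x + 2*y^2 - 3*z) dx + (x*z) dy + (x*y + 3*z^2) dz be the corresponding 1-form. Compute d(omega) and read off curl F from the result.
d(omega) = (0) dy ∧ dz + (-y - 3) dz ∧ dx + (-4*y + z) dx ∧ dy; curl F = (0, -y - 3, -4*y + z)

d omega = sum_{i<j} (∂f_j/∂x_i - ∂f_i/∂x_j) dx_i ∧ dx_j. Under the identification (dy ∧ dz, dz ∧ dx, dx ∧ dy) ↔ (e_x, e_y, e_z), the coefficients are exactly the components of curl F. Compute:
  ∂R/∂y - ∂Q/∂z = (x) - (x) = 0
  ∂P/∂z - ∂R/∂x = (-3) - (y) = -y - 3
  ∂Q/∂x - ∂P/∂y = (z) - (4*y) = -4*y + z.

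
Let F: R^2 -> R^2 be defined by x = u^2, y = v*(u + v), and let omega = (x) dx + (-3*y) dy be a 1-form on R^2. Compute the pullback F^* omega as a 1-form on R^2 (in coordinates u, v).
F^* omega = (2*u^3 - 3*u*v^2 - 3*v^3) du + (3*v*(-u^2 - 3*u*v - 2*v^2)) dv

Using F^*(f dg) = (f ∘ F) d(g ∘ F), substitute each coordinate x_i by F_i(u, v) in f_i, and replace dx_i by d F_i = (∂F_i/∂u) du + (∂F_i/∂v) dv.
  For the x component: f_1(F) = u^2; d F_1 = (2*u) du + (0) dv
  For the y component: f_2(F) = 3*v*(-u - v); d F_2 = (v) du + (u + 2*v) dv
Combining and collecting du, dv coefficients:
  coeff of du: 2*u^3 - 3*u*v^2 - 3*v^3
  coeff of dv: 3*v*(-u^2 - 3*u*v - 2*v^2)
F^* omega = (2*u^3 - 3*u*v^2 - 3*v^3) du + (3*v*(-u^2 - 3*u*v - 2*v^2)) dv.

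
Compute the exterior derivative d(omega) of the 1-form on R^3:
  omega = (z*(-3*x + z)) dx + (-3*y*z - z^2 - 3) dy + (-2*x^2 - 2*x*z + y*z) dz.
d(omega) = (-x - 4*z) dx ∧ dz + (3*y + 3*z) dy ∧ dz

For a 1-form omega = sum_i f_i dx_i, the exterior derivative is
  d(omega) = sum_{i < j} (∂f_j/∂x_i - ∂f_i/∂x_j) dx_i ∧ dx_j.
  coefficient of dx ∧ dz: ∂f_3/∂x - ∂f_1/∂z = ∂(-2*x^2 - 2*x*z + y*z)/∂x - ∂(z*(-3*x + z))/∂z = -x - 4*z
  coefficient of dy ∧ dz: ∂f_3/∂y - ∂f_2/∂z = ∂(-2*x^2 - 2*x*z + y*z)/∂y - ∂(-3*y*z - z^2 - 3)/∂z = 3*y + 3*z
Assembling: d(omega) = (-x - 4*z) dx ∧ dz + (3*y + 3*z) dy ∧ dz.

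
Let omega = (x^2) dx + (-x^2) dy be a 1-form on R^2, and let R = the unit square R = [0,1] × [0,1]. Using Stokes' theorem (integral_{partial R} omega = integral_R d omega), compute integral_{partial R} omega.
integral_(partial R) omega = -1

Stokes: integral_partial_R omega = integral_R d omega with d omega = (∂Q/∂x - ∂P/∂y) dx ∧ dy.
  ∂Q/∂x = -2*x
  ∂P/∂y = 0
  integrand = ∂Q/∂x - ∂P/∂y = -2*x.
Integrating over R: integral_0^1 integral_0^1 (-2*x) dx dy = -1.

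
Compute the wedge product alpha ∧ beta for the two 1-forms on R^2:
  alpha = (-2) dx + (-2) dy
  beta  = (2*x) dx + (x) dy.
alpha ∧ beta = (2*x) dx ∧ dy

Distribute the wedge, using dx_i ∧ dx_j = -dx_j ∧ dx_i and dx_i ∧ dx_i = 0. For each pair (i, j) with i < j, the coefficient of dx_i ∧ dx_j in alpha ∧ beta is (alpha_i * beta_j - alpha_j * beta_i). Collecting: alpha ∧ beta = (2*x) dx ∧ dy.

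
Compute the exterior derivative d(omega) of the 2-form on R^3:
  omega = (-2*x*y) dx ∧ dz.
d(omega) = (2*x) dx ∧ dy ∧ dz

For a 2-form omega = sum_{i<j} g_{ij} dx_i ∧ dx_j, the exterior derivative is
  d(omega) = sum_{i<j} d(g_{ij}) ∧ dx_i ∧ dx_j = sum_{i<j, k} (∂g_{ij}/∂x_k) dx_k ∧ dx_i ∧ dx_j.
Expand each term, using dx_k ∧ dx_i ∧ dx_j = sgn(permutation) dx_{(a)} ∧ dx_{(b)} ∧ dx_{(c)} with (a < b < c) sorted:
  d(-2*x*y) includes (∂/∂y)(-2*x*y) dy = (-2*x) dy, which multiplied by dx ∧ dz gives (2*x) dx ∧ dy ∧ dz
Collecting like 3-forms: d(omega) = (2*x) dx ∧ dy ∧ dz.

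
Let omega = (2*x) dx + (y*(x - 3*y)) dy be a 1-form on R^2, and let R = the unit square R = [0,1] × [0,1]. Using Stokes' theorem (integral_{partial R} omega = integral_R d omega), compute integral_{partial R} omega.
integral_(partial R) omega = 1/2

Stokes: integral_partial_R omega = integral_R d omega with d omega = (∂Q/∂x - ∂P/∂y) dx ∧ dy.
  ∂Q/∂x = y
  ∂P/∂y = 0
  integrand = ∂Q/∂x - ∂P/∂y = y.
Integrating over R: integral_0^1 integral_0^1 (y) dx dy = 1/2.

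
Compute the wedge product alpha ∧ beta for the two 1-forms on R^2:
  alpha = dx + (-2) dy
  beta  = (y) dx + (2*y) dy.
alpha ∧ beta = (4*y) dx ∧ dy

Distribute the wedge, using dx_i ∧ dx_j = -dx_j ∧ dx_i and dx_i ∧ dx_i = 0. For each pair (i, j) with i < j, the coefficient of dx_i ∧ dx_j in alpha ∧ beta is (alpha_i * beta_j - alpha_j * beta_i). Collecting: alpha ∧ beta = (4*y) dx ∧ dy.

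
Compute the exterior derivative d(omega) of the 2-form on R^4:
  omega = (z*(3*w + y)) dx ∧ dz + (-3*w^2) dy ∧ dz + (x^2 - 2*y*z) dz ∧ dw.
d(omega) = (-z) dx ∧ dy ∧ dz + (2*x + 3*z) dx ∧ dz ∧ dw + (-6*w - 2*z) dy ∧ dz ∧ dw

For a 2-form omega = sum_{i<j} g_{ij} dx_i ∧ dx_j, the exterior derivative is
  d(omega) = sum_{i<j} d(g_{ij}) ∧ dx_i ∧ dx_j = sum_{i<j, k} (∂g_{ij}/∂x_k) dx_k ∧ dx_i ∧ dx_j.
Expand each term, using dx_k ∧ dx_i ∧ dx_j = sgn(permutation) dx_{(a)} ∧ dx_{(b)} ∧ dx_{(c)} with (a < b < c) sorted:
  d(z*(3*w + y)) includes (∂/∂y)(z*(3*w + y)) dy = (z) dy, which multiplied by dx ∧ dz gives (-z) dx ∧ dy ∧ dz
  d(z*(3*w + y)) includes (∂/∂w)(z*(3*w + y)) dw = (3*z) dw, which multiplied by dx ∧ dz gives (3*z) dx ∧ dz ∧ dw
  d(-3*w^2) includes (∂/∂w)(-3*w^2) dw = (-6*w) dw, which multiplied by dy ∧ dz gives (-6*w) dy ∧ dz ∧ dw
  d(x^2 - 2*y*z) includes (∂/∂x)(x^2 - 2*y*z) dx = (2*x) dx, which multiplied by dz ∧ dw gives (2*x) dx ∧ dz ∧ dw
  d(x^2 - 2*y*z) includes (∂/∂y)(x^2 - 2*y*z) dy = (-2*z) dy, which multiplied by dz ∧ dw gives (-2*z) dy ∧ dz ∧ dw
Collecting like 3-forms: d(omega) = (-z) dx ∧ dy ∧ dz + (2*x + 3*z) dx ∧ dz ∧ dw + (-6*w - 2*z) dy ∧ dz ∧ dw.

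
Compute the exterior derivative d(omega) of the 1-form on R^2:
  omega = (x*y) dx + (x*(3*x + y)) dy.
d(omega) = (5*x + y) dx ∧ dy

For a 1-form omega = sum_i f_i dx_i, the exterior derivative is
  d(omega) = sum_{i < j} (∂f_j/∂x_i - ∂f_i/∂x_j) dx_i ∧ dx_j.
  coefficient of dx ∧ dy: ∂f_2/∂x - ∂f_1/∂y = ∂(x*(3*x + y))/∂x - ∂(x*y)/∂y = 5*x + y
Assembling: d(omega) = (5*x + y) dx ∧ dy.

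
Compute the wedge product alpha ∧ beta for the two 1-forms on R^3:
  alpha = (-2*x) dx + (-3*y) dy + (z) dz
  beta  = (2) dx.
alpha ∧ beta = (6*y) dx ∧ dy + (-2*z) dx ∧ dz

Distribute the wedge, using dx_i ∧ dx_j = -dx_j ∧ dx_i and dx_i ∧ dx_i = 0. For each pair (i, j) with i < j, the coefficient of dx_i ∧ dx_j in alpha ∧ beta is (alpha_i * beta_j - alpha_j * beta_i). Collecting: alpha ∧ beta = (6*y) dx ∧ dy + (-2*z) dx ∧ dz.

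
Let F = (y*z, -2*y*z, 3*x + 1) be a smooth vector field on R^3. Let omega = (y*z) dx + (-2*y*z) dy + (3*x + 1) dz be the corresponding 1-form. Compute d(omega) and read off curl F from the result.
d(omega) = (2*y) dy ∧ dz + (y - 3) dz ∧ dx + (-z) dx ∧ dy; curl F = (2*y, y - 3, -z)

d omega = sum_{i<j} (∂f_j/∂x_i - ∂f_i/∂x_j) dx_i ∧ dx_j. Under the identification (dy ∧ dz, dz ∧ dx, dx ∧ dy) ↔ (e_x, e_y, e_z), the coefficients are exactly the components of curl F. Compute:
  ∂R/∂y - ∂Q/∂z = (0) - (-2*y) = 2*y
  ∂P/∂z - ∂R/∂x = (y) - (3) = y - 3
  ∂Q/∂x - ∂P/∂y = (0) - (z) = -z.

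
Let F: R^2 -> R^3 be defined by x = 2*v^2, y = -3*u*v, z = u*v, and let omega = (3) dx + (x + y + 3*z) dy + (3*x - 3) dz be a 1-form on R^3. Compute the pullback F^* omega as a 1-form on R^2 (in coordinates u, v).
F^* omega = (-3*v) du + (-3*u + 12*v) dv

Using F^*(f dg) = (f ∘ F) d(g ∘ F), substitute each coordinate x_i by F_i(u, v) in f_i, and replace dx_i by d F_i = (∂F_i/∂u) du + (∂F_i/∂v) dv.
  For the x component: f_1(F) = 3; d F_1 = (0) du + (4*v) dv
  For the y component: f_2(F) = 2*v^2; d F_2 = (-3*v) du + (-3*u) dv
  For the z component: f_3(F) = 6*v^2 - 3; d F_3 = (v) du + (u) dv
Combining and collecting du, dv coefficients:
  coeff of du: -3*v
  coeff of dv: -3*u + 12*v
F^* omega = (-3*v) du + (-3*u + 12*v) dv.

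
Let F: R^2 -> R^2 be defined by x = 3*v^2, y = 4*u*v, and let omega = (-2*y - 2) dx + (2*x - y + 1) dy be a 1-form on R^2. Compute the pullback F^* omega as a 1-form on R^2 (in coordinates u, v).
F^* omega = (4*v*(-4*u*v + 6*v^2 + 1)) du + (-16*u^2*v - 24*u*v^2 + 4*u - 12*v) dv

Using F^*(f dg) = (f ∘ F) d(g ∘ F), substitute each coordinate x_i by F_i(u, v) in f_i, and replace dx_i by d F_i = (∂F_i/∂u) du + (∂F_i/∂v) dv.
  For the x component: f_1(F) = -8*u*v - 2; d F_1 = (0) du + (6*v) dv
  For the y component: f_2(F) = -4*u*v + 6*v^2 + 1; d F_2 = (4*v) du + (4*u) dv
Combining and collecting du, dv coefficients:
  coeff of du: 4*v*(-4*u*v + 6*v^2 + 1)
  coeff of dv: -16*u^2*v - 24*u*v^2 + 4*u - 12*v
F^* omega = (4*v*(-4*u*v + 6*v^2 + 1)) du + (-16*u^2*v - 24*u*v^2 + 4*u - 12*v) dv.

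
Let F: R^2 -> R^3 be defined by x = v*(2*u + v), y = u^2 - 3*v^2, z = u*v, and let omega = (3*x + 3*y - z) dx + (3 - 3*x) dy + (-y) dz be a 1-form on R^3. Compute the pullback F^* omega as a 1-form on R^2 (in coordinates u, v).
F^* omega = (-7*u^2*v + 4*u*v^2 + 6*u - 9*v^3) du + (5*u^3 + 16*u^2*v + 37*u*v^2 + 6*v^3 - 18*v) dv

Using F^*(f dg) = (f ∘ F) d(g ∘ F), substitute each coordinate x_i by F_i(u, v) in f_i, and replace dx_i by d F_i = (∂F_i/∂u) du + (∂F_i/∂v) dv.
  For the x component: f_1(F) = 3*u^2 + 5*u*v - 6*v^2; d F_1 = (2*v) du + (2*u + 2*v) dv
  For the y component: f_2(F) = -6*u*v - 3*v^2 + 3; d F_2 = (2*u) du + (-6*v) dv
  For the z component: f_3(F) = -u^2 + 3*v^2; d F_3 = (v) du + (u) dv
Combining and collecting du, dv coefficients:
  coeff of du: -7*u^2*v + 4*u*v^2 + 6*u - 9*v^3
  coeff of dv: 5*u^3 + 16*u^2*v + 37*u*v^2 + 6*v^3 - 18*v
F^* omega = (-7*u^2*v + 4*u*v^2 + 6*u - 9*v^3) du + (5*u^3 + 16*u^2*v + 37*u*v^2 + 6*v^3 - 18*v) dv.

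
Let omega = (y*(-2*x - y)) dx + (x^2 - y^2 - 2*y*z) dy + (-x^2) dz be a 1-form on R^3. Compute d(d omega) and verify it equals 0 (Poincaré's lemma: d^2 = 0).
d(d omega) = 0

Step 1: d omega = sum_{i<j} (∂f_j/∂x_i - ∂f_i/∂x_j) dx_i ∧ dx_j:
  coeff of dx ∧ dy: 4*x + 2*y
  coeff of dx ∧ dz: -2*x
  coeff of dy ∧ dz: 2*y
Step 2: Apply d again to each 2-form coefficient. The only possible 3-form in R^3 is dx ∧ dy ∧ dz, with coefficient
  ∂(coeff of dy∧dz)/∂x - ∂(coeff of dx∧dz)/∂y + ∂(coeff of dx∧dy)/∂z
  = ∂/∂x (2*y) - ∂/∂y (-2*x) + ∂/∂z (4*x + 2*y).
Each of these terms simplifies to sums of mixed partials that cancel in pairs. The result is 0 (by equality of mixed partials for smooth functions — Schwarz / Clairaut).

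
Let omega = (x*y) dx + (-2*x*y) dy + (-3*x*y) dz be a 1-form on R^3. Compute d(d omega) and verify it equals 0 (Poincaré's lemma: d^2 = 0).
d(d omega) = 0

Step 1: d omega = sum_{i<j} (∂f_j/∂x_i - ∂f_i/∂x_j) dx_i ∧ dx_j:
  coeff of dx ∧ dy: -x - 2*y
  coeff of dx ∧ dz: -3*y
  coeff of dy ∧ dz: -3*x
Step 2: Apply d again to each 2-form coefficient. The only possible 3-form in R^3 is dx ∧ dy ∧ dz, with coefficient
  ∂(coeff of dy∧dz)/∂x - ∂(coeff of dx∧dz)/∂y + ∂(coeff of dx∧dy)/∂z
  = ∂/∂x (-3*x) - ∂/∂y (-3*y) + ∂/∂z (-x - 2*y).
Each of these terms simplifies to sums of mixed partials that cancel in pairs. The result is 0 (by equality of mixed partials for smooth functions — Schwarz / Clairaut).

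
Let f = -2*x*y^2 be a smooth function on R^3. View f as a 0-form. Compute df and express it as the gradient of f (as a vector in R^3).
df = (-2*y^2) dx + (-4*x*y) dy + (0) dz; grad f = (-2*y^2, -4*x*y, 0)

For a 0-form f, d f = (∂f/∂x) dx + (∂f/∂y) dy + (∂f/∂z) dz. The components of the vector representation are exactly the entries of grad f in Cartesian coordinates:
  ∂f/∂x = -2*y^2
  ∂f/∂y = -4*x*y
  ∂f/∂z = 0.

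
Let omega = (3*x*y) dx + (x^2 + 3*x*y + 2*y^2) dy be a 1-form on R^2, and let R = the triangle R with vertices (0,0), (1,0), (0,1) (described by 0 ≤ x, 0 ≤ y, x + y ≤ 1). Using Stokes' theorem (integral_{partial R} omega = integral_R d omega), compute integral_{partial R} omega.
integral_(partial R) omega = 1/3

Stokes: integral_partial_R omega = integral_R d omega with d omega = (∂Q/∂x - ∂P/∂y) dx ∧ dy.
  ∂Q/∂x = 2*x + 3*y
  ∂P/∂y = 3*x
  integrand = ∂Q/∂x - ∂P/∂y = -x + 3*y.
Integrating over R: integral_0^1 integral_0^{1-x} (-x + 3*y) dy dx = 1/3.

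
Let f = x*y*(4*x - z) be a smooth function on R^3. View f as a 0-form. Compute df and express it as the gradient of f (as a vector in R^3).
df = (y*(8*x - z)) dx + (x*(4*x - z)) dy + (-x*y) dz; grad f = (y*(8*x - z), x*(4*x - z), -x*y)

For a 0-form f, d f = (∂f/∂x) dx + (∂f/∂y) dy + (∂f/∂z) dz. The components of the vector representation are exactly the entries of grad f in Cartesian coordinates:
  ∂f/∂x = y*(8*x - z)
  ∂f/∂y = x*(4*x - z)
  ∂f/∂z = -x*y.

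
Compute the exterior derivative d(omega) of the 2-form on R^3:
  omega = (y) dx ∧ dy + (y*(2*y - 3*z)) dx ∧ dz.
d(omega) = (-4*y + 3*z) dx ∧ dy ∧ dz

For a 2-form omega = sum_{i<j} g_{ij} dx_i ∧ dx_j, the exterior derivative is
  d(omega) = sum_{i<j} d(g_{ij}) ∧ dx_i ∧ dx_j = sum_{i<j, k} (∂g_{ij}/∂x_k) dx_k ∧ dx_i ∧ dx_j.
Expand each term, using dx_k ∧ dx_i ∧ dx_j = sgn(permutation) dx_{(a)} ∧ dx_{(b)} ∧ dx_{(c)} with (a < b < c) sorted:
  d(y*(2*y - 3*z)) includes (∂/∂y)(y*(2*y - 3*z)) dy = (4*y - 3*z) dy, which multiplied by dx ∧ dz gives (-4*y + 3*z) dx ∧ dy ∧ dz
Collecting like 3-forms: d(omega) = (-4*y + 3*z) dx ∧ dy ∧ dz.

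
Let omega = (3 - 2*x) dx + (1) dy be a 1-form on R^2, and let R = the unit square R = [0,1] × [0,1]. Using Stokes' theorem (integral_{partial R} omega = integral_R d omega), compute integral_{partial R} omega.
integral_(partial R) omega = 0

Stokes: integral_partial_R omega = integral_R d omega with d omega = (∂Q/∂x - ∂P/∂y) dx ∧ dy.
  ∂Q/∂x = 0
  ∂P/∂y = 0
  integrand = ∂Q/∂x - ∂P/∂y = 0.
Integrating over R: integral_0^1 integral_0^1 (0) dx dy = 0.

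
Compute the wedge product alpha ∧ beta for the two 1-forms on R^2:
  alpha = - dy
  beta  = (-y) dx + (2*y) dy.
alpha ∧ beta = (-y) dx ∧ dy

Distribute the wedge, using dx_i ∧ dx_j = -dx_j ∧ dx_i and dx_i ∧ dx_i = 0. For each pair (i, j) with i < j, the coefficient of dx_i ∧ dx_j in alpha ∧ beta is (alpha_i * beta_j - alpha_j * beta_i). Collecting: alpha ∧ beta = (-y) dx ∧ dy.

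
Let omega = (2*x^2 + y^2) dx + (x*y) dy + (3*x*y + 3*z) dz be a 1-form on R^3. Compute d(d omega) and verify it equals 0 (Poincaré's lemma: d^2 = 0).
d(d omega) = 0

Step 1: d omega = sum_{i<j} (∂f_j/∂x_i - ∂f_i/∂x_j) dx_i ∧ dx_j:
  coeff of dx ∧ dy: -y
  coeff of dx ∧ dz: 3*y
  coeff of dy ∧ dz: 3*x
Step 2: Apply d again to each 2-form coefficient. The only possible 3-form in R^3 is dx ∧ dy ∧ dz, with coefficient
  ∂(coeff of dy∧dz)/∂x - ∂(coeff of dx∧dz)/∂y + ∂(coeff of dx∧dy)/∂z
  = ∂/∂x (3*x) - ∂/∂y (3*y) + ∂/∂z (-y).
Each of these terms simplifies to sums of mixed partials that cancel in pairs. The result is 0 (by equality of mixed partials for smooth functions — Schwarz / Clairaut).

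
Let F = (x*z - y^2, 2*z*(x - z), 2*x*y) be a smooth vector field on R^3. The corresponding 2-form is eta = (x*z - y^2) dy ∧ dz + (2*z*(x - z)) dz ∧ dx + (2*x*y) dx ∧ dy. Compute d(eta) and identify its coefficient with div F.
d(eta) = (z) dx ∧ dy ∧ dz; div F = z

For a 2-form in R^3 of the form above, applying d gives a 3-form with coefficient ∂P/∂x + ∂Q/∂y + ∂R/∂z:
  ∂P/∂x = z
  ∂Q/∂y = 0
  ∂R/∂z = 0
Sum = z, which is exactly div F.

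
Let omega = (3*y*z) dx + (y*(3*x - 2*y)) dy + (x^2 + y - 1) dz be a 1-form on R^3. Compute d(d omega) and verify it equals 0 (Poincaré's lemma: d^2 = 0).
d(d omega) = 0

Step 1: d omega = sum_{i<j} (∂f_j/∂x_i - ∂f_i/∂x_j) dx_i ∧ dx_j:
  coeff of dx ∧ dy: 3*y - 3*z
  coeff of dx ∧ dz: 2*x - 3*y
  coeff of dy ∧ dz: 1
Step 2: Apply d again to each 2-form coefficient. The only possible 3-form in R^3 is dx ∧ dy ∧ dz, with coefficient
  ∂(coeff of dy∧dz)/∂x - ∂(coeff of dx∧dz)/∂y + ∂(coeff of dx∧dy)/∂z
  = ∂/∂x (1) - ∂/∂y (2*x - 3*y) + ∂/∂z (3*y - 3*z).
Each of these terms simplifies to sums of mixed partials that cancel in pairs. The result is 0 (by equality of mixed partials for smooth functions — Schwarz / Clairaut).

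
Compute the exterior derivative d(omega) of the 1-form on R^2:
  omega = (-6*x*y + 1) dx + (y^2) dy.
d(omega) = (6*x) dx ∧ dy

For a 1-form omega = sum_i f_i dx_i, the exterior derivative is
  d(omega) = sum_{i < j} (∂f_j/∂x_i - ∂f_i/∂x_j) dx_i ∧ dx_j.
  coefficient of dx ∧ dy: ∂f_2/∂x - ∂f_1/∂y = ∂(y^2)/∂x - ∂(-6*x*y + 1)/∂y = 6*x
Assembling: d(omega) = (6*x) dx ∧ dy.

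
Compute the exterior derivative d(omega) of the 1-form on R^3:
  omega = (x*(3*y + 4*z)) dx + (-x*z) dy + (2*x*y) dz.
d(omega) = (-3*x - z) dx ∧ dy + (-4*x + 2*y) dx ∧ dz + (3*x) dy ∧ dz

For a 1-form omega = sum_i f_i dx_i, the exterior derivative is
  d(omega) = sum_{i < j} (∂f_j/∂x_i - ∂f_i/∂x_j) dx_i ∧ dx_j.
  coefficient of dx ∧ dy: ∂f_2/∂x - ∂f_1/∂y = ∂(-x*z)/∂x - ∂(x*(3*y + 4*z))/∂y = -3*x - z
  coefficient of dx ∧ dz: ∂f_3/∂x - ∂f_1/∂z = ∂(2*x*y)/∂x - ∂(x*(3*y + 4*z))/∂z = -4*x + 2*y
  coefficient of dy ∧ dz: ∂f_3/∂y - ∂f_2/∂z = ∂(2*x*y)/∂y - ∂(-x*z)/∂z = 3*x
Assembling: d(omega) = (-3*x - z) dx ∧ dy + (-4*x + 2*y) dx ∧ dz + (3*x) dy ∧ dz.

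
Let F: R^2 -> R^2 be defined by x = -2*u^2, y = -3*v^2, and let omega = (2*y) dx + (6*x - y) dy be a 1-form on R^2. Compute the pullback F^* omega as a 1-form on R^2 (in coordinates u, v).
F^* omega = (24*u*v^2) du + (18*v*(4*u^2 - v^2)) dv

Using F^*(f dg) = (f ∘ F) d(g ∘ F), substitute each coordinate x_i by F_i(u, v) in f_i, and replace dx_i by d F_i = (∂F_i/∂u) du + (∂F_i/∂v) dv.
  For the x component: f_1(F) = -6*v^2; d F_1 = (-4*u) du + (0) dv
  For the y component: f_2(F) = -12*u^2 + 3*v^2; d F_2 = (0) du + (-6*v) dv
Combining and collecting du, dv coefficients:
  coeff of du: 24*u*v^2
  coeff of dv: 18*v*(4*u^2 - v^2)
F^* omega = (24*u*v^2) du + (18*v*(4*u^2 - v^2)) dv.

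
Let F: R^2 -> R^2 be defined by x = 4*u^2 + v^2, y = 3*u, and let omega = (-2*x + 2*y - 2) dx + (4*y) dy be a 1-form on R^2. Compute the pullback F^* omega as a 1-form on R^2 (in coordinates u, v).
F^* omega = (4*u*(-16*u^2 + 12*u - 4*v^2 + 5)) du + (4*v*(-4*u^2 + 3*u - v^2 - 1)) dv

Using F^*(f dg) = (f ∘ F) d(g ∘ F), substitute each coordinate x_i by F_i(u, v) in f_i, and replace dx_i by d F_i = (∂F_i/∂u) du + (∂F_i/∂v) dv.
  For the x component: f_1(F) = -8*u^2 + 6*u - 2*v^2 - 2; d F_1 = (8*u) du + (2*v) dv
  For the y component: f_2(F) = 12*u; d F_2 = (3) du + (0) dv
Combining and collecting du, dv coefficients:
  coeff of du: 4*u*(-16*u^2 + 12*u - 4*v^2 + 5)
  coeff of dv: 4*v*(-4*u^2 + 3*u - v^2 - 1)
F^* omega = (4*u*(-16*u^2 + 12*u - 4*v^2 + 5)) du + (4*v*(-4*u^2 + 3*u - v^2 - 1)) dv.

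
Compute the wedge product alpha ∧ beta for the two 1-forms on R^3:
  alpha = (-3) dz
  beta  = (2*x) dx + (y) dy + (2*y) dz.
alpha ∧ beta = (6*x) dx ∧ dz + (3*y) dy ∧ dz

Distribute the wedge, using dx_i ∧ dx_j = -dx_j ∧ dx_i and dx_i ∧ dx_i = 0. For each pair (i, j) with i < j, the coefficient of dx_i ∧ dx_j in alpha ∧ beta is (alpha_i * beta_j - alpha_j * beta_i). Collecting: alpha ∧ beta = (6*x) dx ∧ dz + (3*y) dy ∧ dz.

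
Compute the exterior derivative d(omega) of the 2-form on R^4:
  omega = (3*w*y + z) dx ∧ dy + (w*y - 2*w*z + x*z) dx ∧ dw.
d(omega) = (1) dx ∧ dy ∧ dz + (-w + 3*y) dx ∧ dy ∧ dw + (2*w - x) dx ∧ dz ∧ dw

For a 2-form omega = sum_{i<j} g_{ij} dx_i ∧ dx_j, the exterior derivative is
  d(omega) = sum_{i<j} d(g_{ij}) ∧ dx_i ∧ dx_j = sum_{i<j, k} (∂g_{ij}/∂x_k) dx_k ∧ dx_i ∧ dx_j.
Expand each term, using dx_k ∧ dx_i ∧ dx_j = sgn(permutation) dx_{(a)} ∧ dx_{(b)} ∧ dx_{(c)} with (a < b < c) sorted:
  d(3*w*y + z) includes (∂/∂z)(3*w*y + z) dz = (1) dz, which multiplied by dx ∧ dy gives (1) dx ∧ dy ∧ dz
  d(3*w*y + z) includes (∂/∂w)(3*w*y + z) dw = (3*y) dw, which multiplied by dx ∧ dy gives (3*y) dx ∧ dy ∧ dw
  d(w*y - 2*w*z + x*z) includes (∂/∂y)(w*y - 2*w*z + x*z) dy = (w) dy, which multiplied by dx ∧ dw gives (-w) dx ∧ dy ∧ dw
  d(w*y - 2*w*z + x*z) includes (∂/∂z)(w*y - 2*w*z + x*z) dz = (-2*w + x) dz, which multiplied by dx ∧ dw gives (2*w - x) dx ∧ dz ∧ dw
Collecting like 3-forms: d(omega) = (1) dx ∧ dy ∧ dz + (-w + 3*y) dx ∧ dy ∧ dw + (2*w - x) dx ∧ dz ∧ dw.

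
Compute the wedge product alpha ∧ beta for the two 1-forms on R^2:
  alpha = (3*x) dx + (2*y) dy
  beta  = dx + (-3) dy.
alpha ∧ beta = (-9*x - 2*y) dx ∧ dy

Distribute the wedge, using dx_i ∧ dx_j = -dx_j ∧ dx_i and dx_i ∧ dx_i = 0. For each pair (i, j) with i < j, the coefficient of dx_i ∧ dx_j in alpha ∧ beta is (alpha_i * beta_j - alpha_j * beta_i). Collecting: alpha ∧ beta = (-9*x - 2*y) dx ∧ dy.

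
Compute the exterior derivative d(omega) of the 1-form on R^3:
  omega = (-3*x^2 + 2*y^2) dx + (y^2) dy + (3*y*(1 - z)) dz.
d(omega) = (-4*y) dx ∧ dy + (3 - 3*z) dy ∧ dz

For a 1-form omega = sum_i f_i dx_i, the exterior derivative is
  d(omega) = sum_{i < j} (∂f_j/∂x_i - ∂f_i/∂x_j) dx_i ∧ dx_j.
  coefficient of dx ∧ dy: ∂f_2/∂x - ∂f_1/∂y = ∂(y^2)/∂x - ∂(-3*x^2 + 2*y^2)/∂y = -4*y
  coefficient of dy ∧ dz: ∂f_3/∂y - ∂f_2/∂z = ∂(3*y*(1 - z))/∂y - ∂(y^2)/∂z = 3 - 3*z
Assembling: d(omega) = (-4*y) dx ∧ dy + (3 - 3*z) dy ∧ dz.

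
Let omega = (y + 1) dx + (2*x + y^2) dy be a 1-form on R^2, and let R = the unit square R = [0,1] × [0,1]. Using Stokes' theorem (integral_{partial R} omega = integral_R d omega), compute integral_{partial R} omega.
integral_(partial R) omega = 1

Stokes: integral_partial_R omega = integral_R d omega with d omega = (∂Q/∂x - ∂P/∂y) dx ∧ dy.
  ∂Q/∂x = 2
  ∂P/∂y = 1
  integrand = ∂Q/∂x - ∂P/∂y = 1.
Integrating over R: integral_0^1 integral_0^1 (1) dx dy = 1.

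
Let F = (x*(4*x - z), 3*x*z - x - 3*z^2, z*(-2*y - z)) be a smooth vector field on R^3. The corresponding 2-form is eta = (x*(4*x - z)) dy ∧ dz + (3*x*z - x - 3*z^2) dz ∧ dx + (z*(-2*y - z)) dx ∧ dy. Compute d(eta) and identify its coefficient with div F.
d(eta) = (8*x - 2*y - 3*z) dx ∧ dy ∧ dz; div F = 8*x - 2*y - 3*z

For a 2-form in R^3 of the form above, applying d gives a 3-form with coefficient ∂P/∂x + ∂Q/∂y + ∂R/∂z:
  ∂P/∂x = 8*x - z
  ∂Q/∂y = 0
  ∂R/∂z = -2*y - 2*z
Sum = 8*x - 2*y - 3*z, which is exactly div F.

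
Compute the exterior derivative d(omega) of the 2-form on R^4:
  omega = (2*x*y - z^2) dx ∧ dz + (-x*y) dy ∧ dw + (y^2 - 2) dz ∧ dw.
d(omega) = (-2*x) dx ∧ dy ∧ dz + (-y) dx ∧ dy ∧ dw + (2*y) dy ∧ dz ∧ dw

For a 2-form omega = sum_{i<j} g_{ij} dx_i ∧ dx_j, the exterior derivative is
  d(omega) = sum_{i<j} d(g_{ij}) ∧ dx_i ∧ dx_j = sum_{i<j, k} (∂g_{ij}/∂x_k) dx_k ∧ dx_i ∧ dx_j.
Expand each term, using dx_k ∧ dx_i ∧ dx_j = sgn(permutation) dx_{(a)} ∧ dx_{(b)} ∧ dx_{(c)} with (a < b < c) sorted:
  d(2*x*y - z^2) includes (∂/∂y)(2*x*y - z^2) dy = (2*x) dy, which multiplied by dx ∧ dz gives (-2*x) dx ∧ dy ∧ dz
  d(-x*y) includes (∂/∂x)(-x*y) dx = (-y) dx, which multiplied by dy ∧ dw gives (-y) dx ∧ dy ∧ dw
  d(y^2 - 2) includes (∂/∂y)(y^2 - 2) dy = (2*y) dy, which multiplied by dz ∧ dw gives (2*y) dy ∧ dz ∧ dw
Collecting like 3-forms: d(omega) = (-2*x) dx ∧ dy ∧ dz + (-y) dx ∧ dy ∧ dw + (2*y) dy ∧ dz ∧ dw.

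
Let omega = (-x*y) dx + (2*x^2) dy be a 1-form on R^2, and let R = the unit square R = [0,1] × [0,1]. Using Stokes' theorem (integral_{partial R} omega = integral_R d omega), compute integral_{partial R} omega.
integral_(partial R) omega = 5/2

Stokes: integral_partial_R omega = integral_R d omega with d omega = (∂Q/∂x - ∂P/∂y) dx ∧ dy.
  ∂Q/∂x = 4*x
  ∂P/∂y = -x
  integrand = ∂Q/∂x - ∂P/∂y = 5*x.
Integrating over R: integral_0^1 integral_0^1 (5*x) dx dy = 5/2.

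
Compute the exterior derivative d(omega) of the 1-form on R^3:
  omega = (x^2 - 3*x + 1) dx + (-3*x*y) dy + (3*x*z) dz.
d(omega) = (-3*y) dx ∧ dy + (3*z) dx ∧ dz

For a 1-form omega = sum_i f_i dx_i, the exterior derivative is
  d(omega) = sum_{i < j} (∂f_j/∂x_i - ∂f_i/∂x_j) dx_i ∧ dx_j.
  coefficient of dx ∧ dy: ∂f_2/∂x - ∂f_1/∂y = ∂(-3*x*y)/∂x - ∂(x^2 - 3*x + 1)/∂y = -3*y
  coefficient of dx ∧ dz: ∂f_3/∂x - ∂f_1/∂z = ∂(3*x*z)/∂x - ∂(x^2 - 3*x + 1)/∂z = 3*z
Assembling: d(omega) = (-3*y) dx ∧ dy + (3*z) dx ∧ dz.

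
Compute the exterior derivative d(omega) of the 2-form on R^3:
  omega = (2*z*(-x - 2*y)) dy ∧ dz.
d(omega) = (-2*z) dx ∧ dy ∧ dz

For a 2-form omega = sum_{i<j} g_{ij} dx_i ∧ dx_j, the exterior derivative is
  d(omega) = sum_{i<j} d(g_{ij}) ∧ dx_i ∧ dx_j = sum_{i<j, k} (∂g_{ij}/∂x_k) dx_k ∧ dx_i ∧ dx_j.
Expand each term, using dx_k ∧ dx_i ∧ dx_j = sgn(permutation) dx_{(a)} ∧ dx_{(b)} ∧ dx_{(c)} with (a < b < c) sorted:
  d(2*z*(-x - 2*y)) includes (∂/∂x)(2*z*(-x - 2*y)) dx = (-2*z) dx, which multiplied by dy ∧ dz gives (-2*z) dx ∧ dy ∧ dz
Collecting like 3-forms: d(omega) = (-2*z) dx ∧ dy ∧ dz.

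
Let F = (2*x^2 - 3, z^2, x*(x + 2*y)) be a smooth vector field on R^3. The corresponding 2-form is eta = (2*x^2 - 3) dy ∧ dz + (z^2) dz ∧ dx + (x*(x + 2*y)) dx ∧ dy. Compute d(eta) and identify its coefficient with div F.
d(eta) = (4*x) dx ∧ dy ∧ dz; div F = 4*x

For a 2-form in R^3 of the form above, applying d gives a 3-form with coefficient ∂P/∂x + ∂Q/∂y + ∂R/∂z:
  ∂P/∂x = 4*x
  ∂Q/∂y = 0
  ∂R/∂z = 0
Sum = 4*x, which is exactly div F.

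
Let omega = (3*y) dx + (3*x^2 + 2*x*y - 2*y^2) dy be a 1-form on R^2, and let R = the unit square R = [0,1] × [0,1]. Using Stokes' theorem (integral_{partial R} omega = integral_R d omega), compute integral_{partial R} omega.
integral_(partial R) omega = 1

Stokes: integral_partial_R omega = integral_R d omega with d omega = (∂Q/∂x - ∂P/∂y) dx ∧ dy.
  ∂Q/∂x = 6*x + 2*y
  ∂P/∂y = 3
  integrand = ∂Q/∂x - ∂P/∂y = 6*x + 2*y - 3.
Integrating over R: integral_0^1 integral_0^1 (6*x + 2*y - 3) dx dy = 1.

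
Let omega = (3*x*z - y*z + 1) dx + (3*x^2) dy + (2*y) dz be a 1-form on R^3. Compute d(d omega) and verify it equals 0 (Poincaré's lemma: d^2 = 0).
d(d omega) = 0

Step 1: d omega = sum_{i<j} (∂f_j/∂x_i - ∂f_i/∂x_j) dx_i ∧ dx_j:
  coeff of dx ∧ dy: 6*x + z
  coeff of dx ∧ dz: -3*x + y
  coeff of dy ∧ dz: 2
Step 2: Apply d again to each 2-form coefficient. The only possible 3-form in R^3 is dx ∧ dy ∧ dz, with coefficient
  ∂(coeff of dy∧dz)/∂x - ∂(coeff of dx∧dz)/∂y + ∂(coeff of dx∧dy)/∂z
  = ∂/∂x (2) - ∂/∂y (-3*x + y) + ∂/∂z (6*x + z).
Each of these terms simplifies to sums of mixed partials that cancel in pairs. The result is 0 (by equality of mixed partials for smooth functions — Schwarz / Clairaut).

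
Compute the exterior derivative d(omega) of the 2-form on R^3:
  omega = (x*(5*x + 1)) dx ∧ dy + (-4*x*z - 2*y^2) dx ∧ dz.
d(omega) = (4*y) dx ∧ dy ∧ dz

For a 2-form omega = sum_{i<j} g_{ij} dx_i ∧ dx_j, the exterior derivative is
  d(omega) = sum_{i<j} d(g_{ij}) ∧ dx_i ∧ dx_j = sum_{i<j, k} (∂g_{ij}/∂x_k) dx_k ∧ dx_i ∧ dx_j.
Expand each term, using dx_k ∧ dx_i ∧ dx_j = sgn(permutation) dx_{(a)} ∧ dx_{(b)} ∧ dx_{(c)} with (a < b < c) sorted:
  d(-4*x*z - 2*y^2) includes (∂/∂y)(-4*x*z - 2*y^2) dy = (-4*y) dy, which multiplied by dx ∧ dz gives (4*y) dx ∧ dy ∧ dz
Collecting like 3-forms: d(omega) = (4*y) dx ∧ dy ∧ dz.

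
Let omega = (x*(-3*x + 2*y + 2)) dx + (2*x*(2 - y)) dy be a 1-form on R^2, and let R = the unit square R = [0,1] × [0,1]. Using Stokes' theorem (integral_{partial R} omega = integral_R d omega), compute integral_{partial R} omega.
integral_(partial R) omega = 2

Stokes: integral_partial_R omega = integral_R d omega with d omega = (∂Q/∂x - ∂P/∂y) dx ∧ dy.
  ∂Q/∂x = 4 - 2*y
  ∂P/∂y = 2*x
  integrand = ∂Q/∂x - ∂P/∂y = -2*x - 2*y + 4.
Integrating over R: integral_0^1 integral_0^1 (-2*x - 2*y + 4) dx dy = 2.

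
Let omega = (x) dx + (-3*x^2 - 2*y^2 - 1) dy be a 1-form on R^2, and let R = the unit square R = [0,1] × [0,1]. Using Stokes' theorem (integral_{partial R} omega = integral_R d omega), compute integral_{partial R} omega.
integral_(partial R) omega = -3

Stokes: integral_partial_R omega = integral_R d omega with d omega = (∂Q/∂x - ∂P/∂y) dx ∧ dy.
  ∂Q/∂x = -6*x
  ∂P/∂y = 0
  integrand = ∂Q/∂x - ∂P/∂y = -6*x.
Integrating over R: integral_0^1 integral_0^1 (-6*x) dx dy = -3.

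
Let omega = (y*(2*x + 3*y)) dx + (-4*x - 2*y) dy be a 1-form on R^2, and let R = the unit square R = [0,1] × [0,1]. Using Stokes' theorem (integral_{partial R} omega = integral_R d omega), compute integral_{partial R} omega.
integral_(partial R) omega = -8

Stokes: integral_partial_R omega = integral_R d omega with d omega = (∂Q/∂x - ∂P/∂y) dx ∧ dy.
  ∂Q/∂x = -4
  ∂P/∂y = 2*x + 6*y
  integrand = ∂Q/∂x - ∂P/∂y = -2*x - 6*y - 4.
Integrating over R: integral_0^1 integral_0^1 (-2*x - 6*y - 4) dx dy = -8.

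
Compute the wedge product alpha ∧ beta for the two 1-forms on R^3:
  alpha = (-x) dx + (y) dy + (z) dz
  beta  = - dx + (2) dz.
alpha ∧ beta = (-2*x + z) dx ∧ dz + (y) dx ∧ dy + (2*y) dy ∧ dz

Distribute the wedge, using dx_i ∧ dx_j = -dx_j ∧ dx_i and dx_i ∧ dx_i = 0. For each pair (i, j) with i < j, the coefficient of dx_i ∧ dx_j in alpha ∧ beta is (alpha_i * beta_j - alpha_j * beta_i). Collecting: alpha ∧ beta = (-2*x + z) dx ∧ dz + (y) dx ∧ dy + (2*y) dy ∧ dz.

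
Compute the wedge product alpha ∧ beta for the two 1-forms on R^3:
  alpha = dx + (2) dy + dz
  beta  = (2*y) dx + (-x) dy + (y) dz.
alpha ∧ beta = (-x - 4*y) dx ∧ dy + (-y) dx ∧ dz + (x + 2*y) dy ∧ dz

Distribute the wedge, using dx_i ∧ dx_j = -dx_j ∧ dx_i and dx_i ∧ dx_i = 0. For each pair (i, j) with i < j, the coefficient of dx_i ∧ dx_j in alpha ∧ beta is (alpha_i * beta_j - alpha_j * beta_i). Collecting: alpha ∧ beta = (-x - 4*y) dx ∧ dy + (-y) dx ∧ dz + (x + 2*y) dy ∧ dz.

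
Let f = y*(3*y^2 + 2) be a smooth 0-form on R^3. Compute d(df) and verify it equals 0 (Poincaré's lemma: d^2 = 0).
d(df) = 0

Step 1: df = sum_i (∂f/∂x_i) dx_i = (0) dx + (9*y^2 + 2) dy + (0) dz.
Step 2: Apply d again. Using the 1-form formula, the coefficient of dx ∧ dy in d(df) is ∂^2 f/∂x ∂y - ∂^2 f/∂y ∂x = (0) - (0) = 0 (equality of mixed partials for smooth f).
Similarly for dx ∧ dz and dy ∧ dz — all coefficients vanish. So d(df) = 0.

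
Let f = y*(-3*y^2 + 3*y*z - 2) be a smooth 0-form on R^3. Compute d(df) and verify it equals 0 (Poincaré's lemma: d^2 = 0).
d(df) = 0

Step 1: df = sum_i (∂f/∂x_i) dx_i = (0) dx + (-9*y^2 + 6*y*z - 2) dy + (3*y^2) dz.
Step 2: Apply d again. Using the 1-form formula, the coefficient of dx ∧ dy in d(df) is ∂^2 f/∂x ∂y - ∂^2 f/∂y ∂x = (0) - (0) = 0 (equality of mixed partials for smooth f).
Similarly for dx ∧ dz and dy ∧ dz — all coefficients vanish. So d(df) = 0.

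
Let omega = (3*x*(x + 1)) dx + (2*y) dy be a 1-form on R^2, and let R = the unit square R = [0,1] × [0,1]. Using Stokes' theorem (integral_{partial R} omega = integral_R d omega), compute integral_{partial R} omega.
integral_(partial R) omega = 0

Stokes: integral_partial_R omega = integral_R d omega with d omega = (∂Q/∂x - ∂P/∂y) dx ∧ dy.
  ∂Q/∂x = 0
  ∂P/∂y = 0
  integrand = ∂Q/∂x - ∂P/∂y = 0.
Integrating over R: integral_0^1 integral_0^1 (0) dx dy = 0.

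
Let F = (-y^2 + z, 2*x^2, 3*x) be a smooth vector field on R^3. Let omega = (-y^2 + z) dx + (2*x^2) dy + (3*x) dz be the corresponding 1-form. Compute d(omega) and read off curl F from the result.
d(omega) = (0) dy ∧ dz + (-2) dz ∧ dx + (4*x + 2*y) dx ∧ dy; curl F = (0, -2, 4*x + 2*y)

d omega = sum_{i<j} (∂f_j/∂x_i - ∂f_i/∂x_j) dx_i ∧ dx_j. Under the identification (dy ∧ dz, dz ∧ dx, dx ∧ dy) ↔ (e_x, e_y, e_z), the coefficients are exactly the components of curl F. Compute:
  ∂R/∂y - ∂Q/∂z = (0) - (0) = 0
  ∂P/∂z - ∂R/∂x = (1) - (3) = -2
  ∂Q/∂x - ∂P/∂y = (4*x) - (-2*y) = 4*x + 2*y.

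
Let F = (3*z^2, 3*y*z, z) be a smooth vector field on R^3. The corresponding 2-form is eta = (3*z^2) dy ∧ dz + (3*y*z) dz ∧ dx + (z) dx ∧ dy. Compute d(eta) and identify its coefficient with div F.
d(eta) = (3*z + 1) dx ∧ dy ∧ dz; div F = 3*z + 1

For a 2-form in R^3 of the form above, applying d gives a 3-form with coefficient ∂P/∂x + ∂Q/∂y + ∂R/∂z:
  ∂P/∂x = 0
  ∂Q/∂y = 3*z
  ∂R/∂z = 1
Sum = 3*z + 1, which is exactly div F.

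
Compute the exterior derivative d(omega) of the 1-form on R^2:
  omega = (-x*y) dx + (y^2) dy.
d(omega) = (x) dx ∧ dy

For a 1-form omega = sum_i f_i dx_i, the exterior derivative is
  d(omega) = sum_{i < j} (∂f_j/∂x_i - ∂f_i/∂x_j) dx_i ∧ dx_j.
  coefficient of dx ∧ dy: ∂f_2/∂x - ∂f_1/∂y = ∂(y^2)/∂x - ∂(-x*y)/∂y = x
Assembling: d(omega) = (x) dx ∧ dy.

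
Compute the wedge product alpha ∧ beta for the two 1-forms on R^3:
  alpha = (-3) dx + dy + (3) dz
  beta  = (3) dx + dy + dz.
alpha ∧ beta = (-6) dx ∧ dy + (-12) dx ∧ dz + (-2) dy ∧ dz

Distribute the wedge, using dx_i ∧ dx_j = -dx_j ∧ dx_i and dx_i ∧ dx_i = 0. For each pair (i, j) with i < j, the coefficient of dx_i ∧ dx_j in alpha ∧ beta is (alpha_i * beta_j - alpha_j * beta_i). Collecting: alpha ∧ beta = (-6) dx ∧ dy + (-12) dx ∧ dz + (-2) dy ∧ dz.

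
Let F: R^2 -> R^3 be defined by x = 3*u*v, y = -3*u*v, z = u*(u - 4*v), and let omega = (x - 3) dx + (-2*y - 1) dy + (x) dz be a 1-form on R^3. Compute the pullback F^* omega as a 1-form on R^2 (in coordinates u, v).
F^* omega = (3*v*(2*u^2 - 7*u*v - 2)) du + (3*u*(-7*u*v - 2)) dv

Using F^*(f dg) = (f ∘ F) d(g ∘ F), substitute each coordinate x_i by F_i(u, v) in f_i, and replace dx_i by d F_i = (∂F_i/∂u) du + (∂F_i/∂v) dv.
  For the x component: f_1(F) = 3*u*v - 3; d F_1 = (3*v) du + (3*u) dv
  For the y component: f_2(F) = 6*u*v - 1; d F_2 = (-3*v) du + (-3*u) dv
  For the z component: f_3(F) = 3*u*v; d F_3 = (2*u - 4*v) du + (-4*u) dv
Combining and collecting du, dv coefficients:
  coeff of du: 3*v*(2*u^2 - 7*u*v - 2)
  coeff of dv: 3*u*(-7*u*v - 2)
F^* omega = (3*v*(2*u^2 - 7*u*v - 2)) du + (3*u*(-7*u*v - 2)) dv.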